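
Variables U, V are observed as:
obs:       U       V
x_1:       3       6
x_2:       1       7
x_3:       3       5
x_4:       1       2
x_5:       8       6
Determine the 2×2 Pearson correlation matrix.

Step 1 — column means:
  mean(U) = (3 + 1 + 3 + 1 + 8) / 5 = 16/5 = 3.2
  mean(V) = (6 + 7 + 5 + 2 + 6) / 5 = 26/5 = 5.2

Step 2 — sample variances and covariances s[i,j] = (1/(n-1)) · Σ_k (x_{k,i} - mean_i) · (x_{k,j} - mean_j), with n-1 = 4:
  s[U,U] = ((-0.2)·(-0.2) + (-2.2)·(-2.2) + (-0.2)·(-0.2) + (-2.2)·(-2.2) + (4.8)·(4.8)) / 4 = 32.8/4 = 8.2
  s[U,V] = ((-0.2)·(0.8) + (-2.2)·(1.8) + (-0.2)·(-0.2) + (-2.2)·(-3.2) + (4.8)·(0.8)) / 4 = 6.8/4 = 1.7
  s[V,V] = ((0.8)·(0.8) + (1.8)·(1.8) + (-0.2)·(-0.2) + (-3.2)·(-3.2) + (0.8)·(0.8)) / 4 = 14.8/4 = 3.7
  Sample standard deviations s_i = √(s[i,i]):
  s(U) = √(8.2) = 2.8636
  s(V) = √(3.7) = 1.9235

Step 3 — r_{ij} = s_{ij} / (s_i · s_j):
  r[U,U] = 1 (diagonal).
  r[U,V] = 1.7 / (2.8636 · 1.9235) = 1.7 / 5.5082 = 0.3086
  r[V,V] = 1 (diagonal).

R is symmetric with unit diagonal. Assembling:

R = [[1, 0.3086],
 [0.3086, 1]]


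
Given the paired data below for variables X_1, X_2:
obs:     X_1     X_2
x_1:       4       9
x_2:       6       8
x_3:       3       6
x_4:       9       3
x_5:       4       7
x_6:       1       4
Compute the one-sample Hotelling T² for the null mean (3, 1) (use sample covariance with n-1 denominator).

Step 1 — sample mean vector:
  mean(X_1) = (4 + 6 + 3 + 9 + 4 + 1) / 6 = 27/6 = 4.5
  mean(X_2) = (9 + 8 + 6 + 3 + 7 + 4) / 6 = 37/6 = 6.1667
  x̄ = (4.5, 6.1667),  deviation x̄ - mu_0 = (4.5, 6.1667) - (3, 1) = (1.5, 5.1667).

Step 2 — sample covariance matrix, S[i,j] = (1/(n-1)) · Σ_k (x_{k,i} - mean_i) · (x_{k,j} - mean_j), divisor n-1 = 5:
  S[X_1,X_1] = ((-0.5)·(-0.5) + (1.5)·(1.5) + (-1.5)·(-1.5) + (4.5)·(4.5) + (-0.5)·(-0.5) + (-3.5)·(-3.5)) / 5 = 37.5/5 = 7.5
  S[X_1,X_2] = ((-0.5)·(2.8333) + (1.5)·(1.8333) + (-1.5)·(-0.1667) + (4.5)·(-3.1667) + (-0.5)·(0.8333) + (-3.5)·(-2.1667)) / 5 = -5.5/5 = -1.1
  S[X_2,X_2] = ((2.8333)·(2.8333) + (1.8333)·(1.8333) + (-0.1667)·(-0.1667) + (-3.1667)·(-3.1667) + (0.8333)·(0.8333) + (-2.1667)·(-2.1667)) / 5 = 26.8333/5 = 5.3667
  S = [[7.5, -1.1],
 [-1.1, 5.3667]].

Step 3 — invert S. det(S) = 7.5·5.3667 - (-1.1)² = 39.04.
  S^{-1} = (1/det) · [[d, -b], [-b, a]] = [[0.1375, 0.0282],
 [0.0282, 0.1921]].

Step 4 — quadratic form (x̄ - mu_0)^T · S^{-1} · (x̄ - mu_0):
  S^{-1} · (x̄ - mu_0) = (0.3518, 1.0348),
  (x̄ - mu_0)^T · [...] = (1.5)·(0.3518) + (5.1667)·(1.0348) = 5.8743.

Step 5 — scale by n: T² = 6 · 5.8743 = 35.2459.

T² ≈ 35.2459


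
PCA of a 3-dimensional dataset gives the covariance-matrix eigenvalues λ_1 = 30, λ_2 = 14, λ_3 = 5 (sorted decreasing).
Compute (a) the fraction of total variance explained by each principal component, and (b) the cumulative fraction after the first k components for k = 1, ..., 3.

Step 1 — total variance = trace(Sigma) = Σ λ_i = 30 + 14 + 5 = 49.

Step 2 — fraction explained by component i = λ_i / Σ λ:
  PC1: 30/49 = 0.6122
  PC2: 14/49 = 0.2857
  PC3: 5/49 = 0.102

Step 3 — cumulative fraction after k components = (λ_1 + ... + λ_k) / Σ λ:
  k = 1: 30/49 = 0.6122
  k = 2: (30 + 14)/49 = 44/49 = 0.898
  k = 3: (30 + 14 + 5)/49 = 49/49 = 1

Summary (fraction, with percent):

explained: PC1 0.6122 (61.22%), PC2 0.2857 (28.57%), PC3 0.102 (10.2%);  cumulative: 0.6122, 0.898, 1


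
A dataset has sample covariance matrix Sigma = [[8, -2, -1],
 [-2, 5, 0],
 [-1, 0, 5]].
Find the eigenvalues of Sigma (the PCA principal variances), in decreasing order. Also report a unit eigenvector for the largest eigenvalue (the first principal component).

Step 1 — characteristic polynomial p(λ) = det(λI - Sigma) = λ³ - tr·λ² + c_1·λ - det, where tr = trace, c_1 = sum of the principal 2×2 minors, det = det(Sigma):
  tr = 8 + 5 + 5 = 18,
  c_1 = (8·5 - (-2)²) + (8·5 - (-1)²) + (5·5 - (0)²) = 36 + 39 + 25 = 100,
  det = 8·(5·5 - (0)²) - (-2)·((-2)·5 - (0)·(-1)) + (-1)·((-2)·(0) - 5·(-1)) = 8·(25) - (-2)·(-10) + (-1)·(5) = 175.
  So p(λ) = λ³ - 18λ² + 100λ - 175.
Step 2 — look for an integer root (rational root theorem: any rational root is an integer divisor of 175). Testing λ = 5:
  p(5) = 125 - 450 + 500 - 175 = 0  ✓
  Dividing out (λ - 5): p(λ) = (λ - 5)(λ² - 13λ + 35).
Step 3 — remaining eigenvalues from the quadratic λ² - 13λ + 35 = 0:
  Δ = 13² - 4·35 = 169 - 140 = 29,  λ = (13 ± √29)/2 = (13 ± 5.3852)/2 ≈ 9.1926 or 3.8074.
  Sorted: λ_1 = 9.1926,  λ_2 = 5,  λ_3 = 3.8074  (check: sum = 18 = tr ✓).

Step 4 — unit eigenvector for λ_1 ≈ 9.1926: v spans the null space of (Sigma - λ_1 I), whose rows are
  r_1 = (-1.1926, -2, -1),  r_2 = (-2, -4.1926, 0),  r_3 = (-1, 0, -4.1926).
  v is orthogonal to every row, so take v ∝ r_1 × r_2 = ((-2)·(0) - (-1)·(-4.1926), (-1)·(-2) - (-1.1926)·(0), (-1.1926)·(-4.1926) - (-2)·(-2)) ≈ (-4.1926, 2, 1).
  Rescale (multiply by -1 so the first nonzero entry is positive): u = (4.1926, -2, -1).
  ||u|| = √((4.1926)² + (-2)² + (-1)²) = √(22.5777) ≈ 4.7516,  v_1 = u/||u|| ≈ (0.8824, -0.4209, -0.2105) (||v_1|| = 1).

λ_1 = 9.1926,  λ_2 = 5,  λ_3 = 3.8074;  v_1 ≈ (0.8824, -0.4209, -0.2105)


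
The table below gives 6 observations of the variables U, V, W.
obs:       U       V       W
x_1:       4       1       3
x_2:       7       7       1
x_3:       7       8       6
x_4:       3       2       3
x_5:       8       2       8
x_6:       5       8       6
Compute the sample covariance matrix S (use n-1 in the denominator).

Step 1 — column means:
  mean(U) = (4 + 7 + 7 + 3 + 8 + 5) / 6 = 34/6 = 5.6667
  mean(V) = (1 + 7 + 8 + 2 + 2 + 8) / 6 = 28/6 = 4.6667
  mean(W) = (3 + 1 + 6 + 3 + 8 + 6) / 6 = 27/6 = 4.5

Step 2 — sample covariance S[i,j] = (1/(n-1)) · Σ_k (x_{k,i} - mean_i) · (x_{k,j} - mean_j), with n-1 = 5.
  S[U,U] = ((-1.6667)·(-1.6667) + (1.3333)·(1.3333) + (1.3333)·(1.3333) + (-2.6667)·(-2.6667) + (2.3333)·(2.3333) + (-0.6667)·(-0.6667)) / 5 = 19.3333/5 = 3.8667
  S[U,V] = ((-1.6667)·(-3.6667) + (1.3333)·(2.3333) + (1.3333)·(3.3333) + (-2.6667)·(-2.6667) + (2.3333)·(-2.6667) + (-0.6667)·(3.3333)) / 5 = 12.3333/5 = 2.4667
  S[U,W] = ((-1.6667)·(-1.5) + (1.3333)·(-3.5) + (1.3333)·(1.5) + (-2.6667)·(-1.5) + (2.3333)·(3.5) + (-0.6667)·(1.5)) / 5 = 11/5 = 2.2
  S[V,V] = ((-3.6667)·(-3.6667) + (2.3333)·(2.3333) + (3.3333)·(3.3333) + (-2.6667)·(-2.6667) + (-2.6667)·(-2.6667) + (3.3333)·(3.3333)) / 5 = 55.3333/5 = 11.0667
  S[V,W] = ((-3.6667)·(-1.5) + (2.3333)·(-3.5) + (3.3333)·(1.5) + (-2.6667)·(-1.5) + (-2.6667)·(3.5) + (3.3333)·(1.5)) / 5 = 2/5 = 0.4
  S[W,W] = ((-1.5)·(-1.5) + (-3.5)·(-3.5) + (1.5)·(1.5) + (-1.5)·(-1.5) + (3.5)·(3.5) + (1.5)·(1.5)) / 5 = 33.5/5 = 6.7

S is symmetric (S[j,i] = S[i,j]). Assembling:

S = [[3.8667, 2.4667, 2.2],
 [2.4667, 11.0667, 0.4],
 [2.2, 0.4, 6.7]]


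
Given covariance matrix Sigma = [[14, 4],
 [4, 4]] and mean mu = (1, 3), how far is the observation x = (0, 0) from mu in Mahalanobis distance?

Step 1 — centre the observation: (x - mu) = (-1, -3).

Step 2 — invert Sigma. det(Sigma) = 14·4 - (4)² = 40.
  Sigma^{-1} = (1/det) · [[d, -b], [-b, a]] = [[0.1, -0.1],
 [-0.1, 0.35]].

Step 3 — form the quadratic (x - mu)^T · Sigma^{-1} · (x - mu):
  Sigma^{-1} · (x - mu) = (0.2, -0.95).
  (x - mu)^T · [Sigma^{-1} · (x - mu)] = (-1)·(0.2) + (-3)·(-0.95) = 2.65.

Step 4 — take square root: d = √(2.65) ≈ 1.6279.

d(x, mu) = √(2.65) ≈ 1.6279


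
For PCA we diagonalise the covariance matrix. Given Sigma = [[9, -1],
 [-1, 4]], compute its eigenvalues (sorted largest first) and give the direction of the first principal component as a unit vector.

Step 1 — characteristic polynomial of 2×2 Sigma:
  det(Sigma - λI) = λ² - trace · λ + det = 0.
  trace = 9 + 4 = 13, det = 9·4 - (-1)² = 35.
Step 2 — discriminant:
  Δ = trace² - 4·det = 169 - 140 = 29.
Step 3 — eigenvalues:
  λ = (trace ± √Δ)/2 = (13 ± 5.3852)/2,
  λ_1 = 9.1926,  λ_2 = 3.8074.

Step 4 — unit eigenvector for λ_1: solve (Sigma - λ_1 I)v = 0. First row:
  (9 - 9.1926)·v_x + (-1)·v_y = 0, i.e. (-0.1926)·v_x + (-1)·v_y = 0,
  so v ∝ (b, λ_1 - a) = (-1, 0.1926); multiply by -1 so the first entry is positive: u = (1, -0.1926).
  ||u|| = √((1)² + (-0.1926)²) = √(1.0371) ≈ 1.0184,
  v_1 = u/||u|| ≈ (0.982, -0.1891) (||v_1|| = 1).

λ_1 = 9.1926,  λ_2 = 3.8074;  v_1 ≈ (0.982, -0.1891)


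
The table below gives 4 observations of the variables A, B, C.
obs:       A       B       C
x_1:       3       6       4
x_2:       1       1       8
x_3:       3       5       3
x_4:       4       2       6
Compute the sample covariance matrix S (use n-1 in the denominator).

Step 1 — column means:
  mean(A) = (3 + 1 + 3 + 4) / 4 = 11/4 = 2.75
  mean(B) = (6 + 1 + 5 + 2) / 4 = 14/4 = 3.5
  mean(C) = (4 + 8 + 3 + 6) / 4 = 21/4 = 5.25

Step 2 — sample covariance S[i,j] = (1/(n-1)) · Σ_k (x_{k,i} - mean_i) · (x_{k,j} - mean_j), with n-1 = 3.
  S[A,A] = ((0.25)·(0.25) + (-1.75)·(-1.75) + (0.25)·(0.25) + (1.25)·(1.25)) / 3 = 4.75/3 = 1.5833
  S[A,B] = ((0.25)·(2.5) + (-1.75)·(-2.5) + (0.25)·(1.5) + (1.25)·(-1.5)) / 3 = 3.5/3 = 1.1667
  S[A,C] = ((0.25)·(-1.25) + (-1.75)·(2.75) + (0.25)·(-2.25) + (1.25)·(0.75)) / 3 = -4.75/3 = -1.5833
  S[B,B] = ((2.5)·(2.5) + (-2.5)·(-2.5) + (1.5)·(1.5) + (-1.5)·(-1.5)) / 3 = 17/3 = 5.6667
  S[B,C] = ((2.5)·(-1.25) + (-2.5)·(2.75) + (1.5)·(-2.25) + (-1.5)·(0.75)) / 3 = -14.5/3 = -4.8333
  S[C,C] = ((-1.25)·(-1.25) + (2.75)·(2.75) + (-2.25)·(-2.25) + (0.75)·(0.75)) / 3 = 14.75/3 = 4.9167

S is symmetric (S[j,i] = S[i,j]). Assembling:

S = [[1.5833, 1.1667, -1.5833],
 [1.1667, 5.6667, -4.8333],
 [-1.5833, -4.8333, 4.9167]]


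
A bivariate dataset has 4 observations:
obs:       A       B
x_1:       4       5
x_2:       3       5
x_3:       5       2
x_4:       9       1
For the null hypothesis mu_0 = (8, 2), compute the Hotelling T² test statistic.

Step 1 — sample mean vector:
  mean(A) = (4 + 3 + 5 + 9) / 4 = 21/4 = 5.25
  mean(B) = (5 + 5 + 2 + 1) / 4 = 13/4 = 3.25
  x̄ = (5.25, 3.25),  deviation x̄ - mu_0 = (5.25, 3.25) - (8, 2) = (-2.75, 1.25).

Step 2 — sample covariance matrix, S[i,j] = (1/(n-1)) · Σ_k (x_{k,i} - mean_i) · (x_{k,j} - mean_j), divisor n-1 = 3:
  S[A,A] = ((-1.25)·(-1.25) + (-2.25)·(-2.25) + (-0.25)·(-0.25) + (3.75)·(3.75)) / 3 = 20.75/3 = 6.9167
  S[A,B] = ((-1.25)·(1.75) + (-2.25)·(1.75) + (-0.25)·(-1.25) + (3.75)·(-2.25)) / 3 = -14.25/3 = -4.75
  S[B,B] = ((1.75)·(1.75) + (1.75)·(1.75) + (-1.25)·(-1.25) + (-2.25)·(-2.25)) / 3 = 12.75/3 = 4.25
  S = [[6.9167, -4.75],
 [-4.75, 4.25]].

Step 3 — invert S. det(S) = 6.9167·4.25 - (-4.75)² = 6.8333.
  S^{-1} = (1/det) · [[d, -b], [-b, a]] = [[0.622, 0.6951],
 [0.6951, 1.0122]].

Step 4 — quadratic form (x̄ - mu_0)^T · S^{-1} · (x̄ - mu_0):
  S^{-1} · (x̄ - mu_0) = (-0.8415, -0.6463),
  (x̄ - mu_0)^T · [...] = (-2.75)·(-0.8415) + (1.25)·(-0.6463) = 1.5061.

Step 5 — scale by n: T² = 4 · 1.5061 = 6.0244.

T² ≈ 6.0244


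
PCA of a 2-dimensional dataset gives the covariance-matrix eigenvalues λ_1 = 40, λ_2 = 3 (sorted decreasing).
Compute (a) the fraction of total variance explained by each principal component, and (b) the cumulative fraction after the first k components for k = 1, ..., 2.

Step 1 — total variance = trace(Sigma) = Σ λ_i = 40 + 3 = 43.

Step 2 — fraction explained by component i = λ_i / Σ λ:
  PC1: 40/43 = 0.9302
  PC2: 3/43 = 0.0698

Step 3 — cumulative fraction after k components = (λ_1 + ... + λ_k) / Σ λ:
  k = 1: 40/43 = 0.9302
  k = 2: (40 + 3)/43 = 43/43 = 1

Summary (fraction, with percent):

explained: PC1 0.9302 (93.02%), PC2 0.0698 (6.98%);  cumulative: 0.9302, 1


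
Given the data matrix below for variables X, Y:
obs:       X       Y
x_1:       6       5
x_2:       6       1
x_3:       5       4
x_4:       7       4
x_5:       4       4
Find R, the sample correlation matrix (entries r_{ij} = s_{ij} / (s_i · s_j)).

Step 1 — column means:
  mean(X) = (6 + 6 + 5 + 7 + 4) / 5 = 28/5 = 5.6
  mean(Y) = (5 + 1 + 4 + 4 + 4) / 5 = 18/5 = 3.6

Step 2 — sample variances and covariances s[i,j] = (1/(n-1)) · Σ_k (x_{k,i} - mean_i) · (x_{k,j} - mean_j), with n-1 = 4:
  s[X,X] = ((0.4)·(0.4) + (0.4)·(0.4) + (-0.6)·(-0.6) + (1.4)·(1.4) + (-1.6)·(-1.6)) / 4 = 5.2/4 = 1.3
  s[X,Y] = ((0.4)·(1.4) + (0.4)·(-2.6) + (-0.6)·(0.4) + (1.4)·(0.4) + (-1.6)·(0.4)) / 4 = -0.8/4 = -0.2
  s[Y,Y] = ((1.4)·(1.4) + (-2.6)·(-2.6) + (0.4)·(0.4) + (0.4)·(0.4) + (0.4)·(0.4)) / 4 = 9.2/4 = 2.3
  Sample standard deviations s_i = √(s[i,i]):
  s(X) = √(1.3) = 1.1402
  s(Y) = √(2.3) = 1.5166

Step 3 — r_{ij} = s_{ij} / (s_i · s_j):
  r[X,X] = 1 (diagonal).
  r[X,Y] = -0.2 / (1.1402 · 1.5166) = -0.2 / 1.7292 = -0.1157
  r[Y,Y] = 1 (diagonal).

R is symmetric with unit diagonal. Assembling:

R = [[1, -0.1157],
 [-0.1157, 1]]


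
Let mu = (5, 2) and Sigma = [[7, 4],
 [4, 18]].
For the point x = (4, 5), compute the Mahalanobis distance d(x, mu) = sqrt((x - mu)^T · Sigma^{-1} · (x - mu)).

Step 1 — centre the observation: (x - mu) = (-1, 3).

Step 2 — invert Sigma. det(Sigma) = 7·18 - (4)² = 110.
  Sigma^{-1} = (1/det) · [[d, -b], [-b, a]] = [[0.1636, -0.0364],
 [-0.0364, 0.0636]].

Step 3 — form the quadratic (x - mu)^T · Sigma^{-1} · (x - mu):
  Sigma^{-1} · (x - mu) = (-0.2727, 0.2273).
  (x - mu)^T · [Sigma^{-1} · (x - mu)] = (-1)·(-0.2727) + (3)·(0.2273) = 0.9545.

Step 4 — take square root: d = √(0.9545) ≈ 0.977.

d(x, mu) = √(0.9545) ≈ 0.977


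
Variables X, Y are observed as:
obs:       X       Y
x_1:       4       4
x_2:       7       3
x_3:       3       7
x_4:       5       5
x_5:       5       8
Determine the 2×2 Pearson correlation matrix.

Step 1 — column means:
  mean(X) = (4 + 7 + 3 + 5 + 5) / 5 = 24/5 = 4.8
  mean(Y) = (4 + 3 + 7 + 5 + 8) / 5 = 27/5 = 5.4

Step 2 — sample variances and covariances s[i,j] = (1/(n-1)) · Σ_k (x_{k,i} - mean_i) · (x_{k,j} - mean_j), with n-1 = 4:
  s[X,X] = ((-0.8)·(-0.8) + (2.2)·(2.2) + (-1.8)·(-1.8) + (0.2)·(0.2) + (0.2)·(0.2)) / 4 = 8.8/4 = 2.2
  s[X,Y] = ((-0.8)·(-1.4) + (2.2)·(-2.4) + (-1.8)·(1.6) + (0.2)·(-0.4) + (0.2)·(2.6)) / 4 = -6.6/4 = -1.65
  s[Y,Y] = ((-1.4)·(-1.4) + (-2.4)·(-2.4) + (1.6)·(1.6) + (-0.4)·(-0.4) + (2.6)·(2.6)) / 4 = 17.2/4 = 4.3
  Sample standard deviations s_i = √(s[i,i]):
  s(X) = √(2.2) = 1.4832
  s(Y) = √(4.3) = 2.0736

Step 3 — r_{ij} = s_{ij} / (s_i · s_j):
  r[X,X] = 1 (diagonal).
  r[X,Y] = -1.65 / (1.4832 · 2.0736) = -1.65 / 3.0757 = -0.5365
  r[Y,Y] = 1 (diagonal).

R is symmetric with unit diagonal. Assembling:

R = [[1, -0.5365],
 [-0.5365, 1]]


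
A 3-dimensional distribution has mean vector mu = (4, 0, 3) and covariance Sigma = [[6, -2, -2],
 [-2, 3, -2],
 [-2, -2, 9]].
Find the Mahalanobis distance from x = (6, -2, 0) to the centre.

Step 1 — centre the observation: (x - mu) = (2, -2, -3).

Step 2 — invert Sigma (cofactor / det for 3×3, or solve directly):
  Sigma^{-1} = [[0.3108, 0.2973, 0.1351],
 [0.2973, 0.6757, 0.2162],
 [0.1351, 0.2162, 0.1892]].

Step 3 — form the quadratic (x - mu)^T · Sigma^{-1} · (x - mu):
  Sigma^{-1} · (x - mu) = (-0.3784, -1.4054, -0.7297).
  (x - mu)^T · [Sigma^{-1} · (x - mu)] = (2)·(-0.3784) + (-2)·(-1.4054) + (-3)·(-0.7297) = 4.2432.

Step 4 — take square root: d = √(4.2432) ≈ 2.0599.

d(x, mu) = √(4.2432) ≈ 2.0599


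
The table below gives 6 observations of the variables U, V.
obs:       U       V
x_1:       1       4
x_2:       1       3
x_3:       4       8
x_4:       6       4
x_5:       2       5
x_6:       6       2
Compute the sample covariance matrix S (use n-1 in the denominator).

Step 1 — column means:
  mean(U) = (1 + 1 + 4 + 6 + 2 + 6) / 6 = 20/6 = 3.3333
  mean(V) = (4 + 3 + 8 + 4 + 5 + 2) / 6 = 26/6 = 4.3333

Step 2 — sample covariance S[i,j] = (1/(n-1)) · Σ_k (x_{k,i} - mean_i) · (x_{k,j} - mean_j), with n-1 = 5.
  S[U,U] = ((-2.3333)·(-2.3333) + (-2.3333)·(-2.3333) + (0.6667)·(0.6667) + (2.6667)·(2.6667) + (-1.3333)·(-1.3333) + (2.6667)·(2.6667)) / 5 = 27.3333/5 = 5.4667
  S[U,V] = ((-2.3333)·(-0.3333) + (-2.3333)·(-1.3333) + (0.6667)·(3.6667) + (2.6667)·(-0.3333) + (-1.3333)·(0.6667) + (2.6667)·(-2.3333)) / 5 = -1.6667/5 = -0.3333
  S[V,V] = ((-0.3333)·(-0.3333) + (-1.3333)·(-1.3333) + (3.6667)·(3.6667) + (-0.3333)·(-0.3333) + (0.6667)·(0.6667) + (-2.3333)·(-2.3333)) / 5 = 21.3333/5 = 4.2667

S is symmetric (S[j,i] = S[i,j]). Assembling:

S = [[5.4667, -0.3333],
 [-0.3333, 4.2667]]


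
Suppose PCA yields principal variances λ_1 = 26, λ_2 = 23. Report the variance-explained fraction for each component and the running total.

Step 1 — total variance = trace(Sigma) = Σ λ_i = 26 + 23 = 49.

Step 2 — fraction explained by component i = λ_i / Σ λ:
  PC1: 26/49 = 0.5306
  PC2: 23/49 = 0.4694

Step 3 — cumulative fraction after k components = (λ_1 + ... + λ_k) / Σ λ:
  k = 1: 26/49 = 0.5306
  k = 2: (26 + 23)/49 = 49/49 = 1

Summary (fraction, with percent):

explained: PC1 0.5306 (53.06%), PC2 0.4694 (46.94%);  cumulative: 0.5306, 1


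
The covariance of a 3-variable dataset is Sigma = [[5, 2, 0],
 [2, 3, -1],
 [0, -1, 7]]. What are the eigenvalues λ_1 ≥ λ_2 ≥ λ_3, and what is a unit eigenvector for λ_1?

Step 1 — characteristic polynomial p(λ) = det(λI - Sigma) = λ³ - tr·λ² + c_1·λ - det, where tr = trace, c_1 = sum of the principal 2×2 minors, det = det(Sigma):
  tr = 5 + 3 + 7 = 15,
  c_1 = (5·3 - (2)²) + (5·7 - (0)²) + (3·7 - (-1)²) = 11 + 35 + 20 = 66,
  det = 5·(3·7 - (-1)²) - (2)·((2)·7 - (-1)·(0)) + (0)·((2)·(-1) - 3·(0)) = 5·(20) - (2)·(14) + (0)·(-2) = 72.
  So p(λ) = λ³ - 15λ² + 66λ - 72.
Step 2 — look for an integer root (rational root theorem: any rational root is an integer divisor of 72). Testing λ = 6:
  p(6) = 216 - 540 + 396 - 72 = 0  ✓
  Dividing out (λ - 6): p(λ) = (λ - 6)(λ² - 9λ + 12).
Step 3 — remaining eigenvalues from the quadratic λ² - 9λ + 12 = 0:
  Δ = 9² - 4·12 = 81 - 48 = 33,  λ = (9 ± √33)/2 = (9 ± 5.7446)/2 ≈ 7.3723 or 1.6277.
  Sorted: λ_1 = 7.3723,  λ_2 = 6,  λ_3 = 1.6277  (check: sum = 15 = tr ✓).

Step 4 — unit eigenvector for λ_1 ≈ 7.3723: v spans the null space of (Sigma - λ_1 I), whose rows are
  r_1 = (-2.3723, 2, 0),  r_2 = (2, -4.3723, -1),  r_3 = (0, -1, -0.3723).
  v is orthogonal to every row, so take v ∝ r_1 × r_2 = ((2)·(-1) - (0)·(-4.3723), (0)·(2) - (-2.3723)·(-1), (-2.3723)·(-4.3723) - (2)·(2)) ≈ (-2, -2.3723, 6.3723).
  Rescale (multiply by -1 so the first nonzero entry is positive): u = (2, 2.3723, -6.3723).
  ||u|| = √((2)² + (2.3723)² + (-6.3723)²) = √(50.2337) ≈ 7.0876,  v_1 = u/||u|| ≈ (0.2822, 0.3347, -0.8991) (||v_1|| = 1).

λ_1 = 7.3723,  λ_2 = 6,  λ_3 = 1.6277;  v_1 ≈ (0.2822, 0.3347, -0.8991)


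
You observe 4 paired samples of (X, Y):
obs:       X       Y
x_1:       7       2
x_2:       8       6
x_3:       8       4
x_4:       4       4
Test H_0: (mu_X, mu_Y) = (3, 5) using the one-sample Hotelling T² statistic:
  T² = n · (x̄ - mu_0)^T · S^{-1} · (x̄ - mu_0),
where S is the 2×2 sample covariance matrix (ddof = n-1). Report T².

Step 1 — sample mean vector:
  mean(X) = (7 + 8 + 8 + 4) / 4 = 27/4 = 6.75
  mean(Y) = (2 + 6 + 4 + 4) / 4 = 16/4 = 4
  x̄ = (6.75, 4),  deviation x̄ - mu_0 = (6.75, 4) - (3, 5) = (3.75, -1).

Step 2 — sample covariance matrix, S[i,j] = (1/(n-1)) · Σ_k (x_{k,i} - mean_i) · (x_{k,j} - mean_j), divisor n-1 = 3:
  S[X,X] = ((0.25)·(0.25) + (1.25)·(1.25) + (1.25)·(1.25) + (-2.75)·(-2.75)) / 3 = 10.75/3 = 3.5833
  S[X,Y] = ((0.25)·(-2) + (1.25)·(2) + (1.25)·(0) + (-2.75)·(0)) / 3 = 2/3 = 0.6667
  S[Y,Y] = ((-2)·(-2) + (2)·(2) + (0)·(0) + (0)·(0)) / 3 = 8/3 = 2.6667
  S = [[3.5833, 0.6667],
 [0.6667, 2.6667]].

Step 3 — invert S. det(S) = 3.5833·2.6667 - (0.6667)² = 9.1111.
  S^{-1} = (1/det) · [[d, -b], [-b, a]] = [[0.2927, -0.0732],
 [-0.0732, 0.3933]].

Step 4 — quadratic form (x̄ - mu_0)^T · S^{-1} · (x̄ - mu_0):
  S^{-1} · (x̄ - mu_0) = (1.1707, -0.6677),
  (x̄ - mu_0)^T · [...] = (3.75)·(1.1707) + (-1)·(-0.6677) = 5.0579.

Step 5 — scale by n: T² = 4 · 5.0579 = 20.2317.

T² ≈ 20.2317


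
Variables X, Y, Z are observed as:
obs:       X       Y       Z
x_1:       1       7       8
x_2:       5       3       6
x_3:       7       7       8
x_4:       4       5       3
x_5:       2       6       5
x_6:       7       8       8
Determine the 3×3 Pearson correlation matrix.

Step 1 — column means:
  mean(X) = (1 + 5 + 7 + 4 + 2 + 7) / 6 = 26/6 = 4.3333
  mean(Y) = (7 + 3 + 7 + 5 + 6 + 8) / 6 = 36/6 = 6
  mean(Z) = (8 + 6 + 8 + 3 + 5 + 8) / 6 = 38/6 = 6.3333

Step 2 — sample variances and covariances s[i,j] = (1/(n-1)) · Σ_k (x_{k,i} - mean_i) · (x_{k,j} - mean_j), with n-1 = 5:
  s[X,X] = ((-3.3333)·(-3.3333) + (0.6667)·(0.6667) + (2.6667)·(2.6667) + (-0.3333)·(-0.3333) + (-2.3333)·(-2.3333) + (2.6667)·(2.6667)) / 5 = 31.3333/5 = 6.2667
  s[X,Y] = ((-3.3333)·(1) + (0.6667)·(-3) + (2.6667)·(1) + (-0.3333)·(-1) + (-2.3333)·(0) + (2.6667)·(2)) / 5 = 3/5 = 0.6
  s[X,Z] = ((-3.3333)·(1.6667) + (0.6667)·(-0.3333) + (2.6667)·(1.6667) + (-0.3333)·(-3.3333) + (-2.3333)·(-1.3333) + (2.6667)·(1.6667)) / 5 = 7.3333/5 = 1.4667
  s[Y,Y] = ((1)·(1) + (-3)·(-3) + (1)·(1) + (-1)·(-1) + (0)·(0) + (2)·(2)) / 5 = 16/5 = 3.2
  s[Y,Z] = ((1)·(1.6667) + (-3)·(-0.3333) + (1)·(1.6667) + (-1)·(-3.3333) + (0)·(-1.3333) + (2)·(1.6667)) / 5 = 11/5 = 2.2
  s[Z,Z] = ((1.6667)·(1.6667) + (-0.3333)·(-0.3333) + (1.6667)·(1.6667) + (-3.3333)·(-3.3333) + (-1.3333)·(-1.3333) + (1.6667)·(1.6667)) / 5 = 21.3333/5 = 4.2667
  Sample standard deviations s_i = √(s[i,i]):
  s(X) = √(6.2667) = 2.5033
  s(Y) = √(3.2) = 1.7889
  s(Z) = √(4.2667) = 2.0656

Step 3 — r_{ij} = s_{ij} / (s_i · s_j):
  r[X,X] = 1 (diagonal).
  r[X,Y] = 0.6 / (2.5033 · 1.7889) = 0.6 / 4.4781 = 0.134
  r[X,Z] = 1.4667 / (2.5033 · 2.0656) = 1.4667 / 5.1709 = 0.2836
  r[Y,Y] = 1 (diagonal).
  r[Y,Z] = 2.2 / (1.7889 · 2.0656) = 2.2 / 3.695 = 0.5954
  r[Z,Z] = 1 (diagonal).

R is symmetric with unit diagonal. Assembling:

R = [[1, 0.134, 0.2836],
 [0.134, 1, 0.5954],
 [0.2836, 0.5954, 1]]


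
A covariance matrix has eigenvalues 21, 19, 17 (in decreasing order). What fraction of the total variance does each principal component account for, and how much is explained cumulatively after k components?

Step 1 — total variance = trace(Sigma) = Σ λ_i = 21 + 19 + 17 = 57.

Step 2 — fraction explained by component i = λ_i / Σ λ:
  PC1: 21/57 = 0.3684
  PC2: 19/57 = 0.3333
  PC3: 17/57 = 0.2982

Step 3 — cumulative fraction after k components = (λ_1 + ... + λ_k) / Σ λ:
  k = 1: 21/57 = 0.3684
  k = 2: (21 + 19)/57 = 40/57 = 0.7018
  k = 3: (21 + 19 + 17)/57 = 57/57 = 1

Summary (fraction, with percent):

explained: PC1 0.3684 (36.84%), PC2 0.3333 (33.33%), PC3 0.2982 (29.82%);  cumulative: 0.3684, 0.7018, 1


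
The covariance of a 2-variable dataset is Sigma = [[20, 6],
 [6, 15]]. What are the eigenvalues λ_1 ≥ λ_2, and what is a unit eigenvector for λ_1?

Step 1 — characteristic polynomial of 2×2 Sigma:
  det(Sigma - λI) = λ² - trace · λ + det = 0.
  trace = 20 + 15 = 35, det = 20·15 - (6)² = 264.
Step 2 — discriminant:
  Δ = trace² - 4·det = 1225 - 1056 = 169.
Step 3 — eigenvalues:
  λ = (trace ± √Δ)/2 = (35 ± 13)/2,
  λ_1 = 24,  λ_2 = 11.

Step 4 — unit eigenvector for λ_1: solve (Sigma - λ_1 I)v = 0. First row:
  (20 - 24)·v_x + (6)·v_y = 0, i.e. (-4)·v_x + (6)·v_y = 0,
  so v ∝ (b, λ_1 - a) = (6, 4) = u.
  ||u|| = √((6)² + (4)²) = √(52) ≈ 7.2111,
  v_1 = u/||u|| ≈ (0.8321, 0.5547) (||v_1|| = 1).

λ_1 = 24,  λ_2 = 11;  v_1 ≈ (0.8321, 0.5547)


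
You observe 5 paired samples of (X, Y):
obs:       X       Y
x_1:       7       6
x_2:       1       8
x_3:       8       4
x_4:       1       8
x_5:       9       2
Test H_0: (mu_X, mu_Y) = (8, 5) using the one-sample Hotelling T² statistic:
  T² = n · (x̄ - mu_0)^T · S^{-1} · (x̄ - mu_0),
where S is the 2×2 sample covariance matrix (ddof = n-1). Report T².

Step 1 — sample mean vector:
  mean(X) = (7 + 1 + 8 + 1 + 9) / 5 = 26/5 = 5.2
  mean(Y) = (6 + 8 + 4 + 8 + 2) / 5 = 28/5 = 5.6
  x̄ = (5.2, 5.6),  deviation x̄ - mu_0 = (5.2, 5.6) - (8, 5) = (-2.8, 0.6).

Step 2 — sample covariance matrix, S[i,j] = (1/(n-1)) · Σ_k (x_{k,i} - mean_i) · (x_{k,j} - mean_j), divisor n-1 = 4:
  S[X,X] = ((1.8)·(1.8) + (-4.2)·(-4.2) + (2.8)·(2.8) + (-4.2)·(-4.2) + (3.8)·(3.8)) / 4 = 60.8/4 = 15.2
  S[X,Y] = ((1.8)·(0.4) + (-4.2)·(2.4) + (2.8)·(-1.6) + (-4.2)·(2.4) + (3.8)·(-3.6)) / 4 = -37.6/4 = -9.4
  S[Y,Y] = ((0.4)·(0.4) + (2.4)·(2.4) + (-1.6)·(-1.6) + (2.4)·(2.4) + (-3.6)·(-3.6)) / 4 = 27.2/4 = 6.8
  S = [[15.2, -9.4],
 [-9.4, 6.8]].

Step 3 — invert S. det(S) = 15.2·6.8 - (-9.4)² = 15.
  S^{-1} = (1/det) · [[d, -b], [-b, a]] = [[0.4533, 0.6267],
 [0.6267, 1.0133]].

Step 4 — quadratic form (x̄ - mu_0)^T · S^{-1} · (x̄ - mu_0):
  S^{-1} · (x̄ - mu_0) = (-0.8933, -1.1467),
  (x̄ - mu_0)^T · [...] = (-2.8)·(-0.8933) + (0.6)·(-1.1467) = 1.8133.

Step 5 — scale by n: T² = 5 · 1.8133 = 9.0667.

T² ≈ 9.0667


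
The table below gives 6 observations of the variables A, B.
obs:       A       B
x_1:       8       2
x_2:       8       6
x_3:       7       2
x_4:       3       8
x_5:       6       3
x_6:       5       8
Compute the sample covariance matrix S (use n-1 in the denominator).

Step 1 — column means:
  mean(A) = (8 + 8 + 7 + 3 + 6 + 5) / 6 = 37/6 = 6.1667
  mean(B) = (2 + 6 + 2 + 8 + 3 + 8) / 6 = 29/6 = 4.8333

Step 2 — sample covariance S[i,j] = (1/(n-1)) · Σ_k (x_{k,i} - mean_i) · (x_{k,j} - mean_j), with n-1 = 5.
  S[A,A] = ((1.8333)·(1.8333) + (1.8333)·(1.8333) + (0.8333)·(0.8333) + (-3.1667)·(-3.1667) + (-0.1667)·(-0.1667) + (-1.1667)·(-1.1667)) / 5 = 18.8333/5 = 3.7667
  S[A,B] = ((1.8333)·(-2.8333) + (1.8333)·(1.1667) + (0.8333)·(-2.8333) + (-3.1667)·(3.1667) + (-0.1667)·(-1.8333) + (-1.1667)·(3.1667)) / 5 = -18.8333/5 = -3.7667
  S[B,B] = ((-2.8333)·(-2.8333) + (1.1667)·(1.1667) + (-2.8333)·(-2.8333) + (3.1667)·(3.1667) + (-1.8333)·(-1.8333) + (3.1667)·(3.1667)) / 5 = 40.8333/5 = 8.1667

S is symmetric (S[j,i] = S[i,j]). Assembling:

S = [[3.7667, -3.7667],
 [-3.7667, 8.1667]]


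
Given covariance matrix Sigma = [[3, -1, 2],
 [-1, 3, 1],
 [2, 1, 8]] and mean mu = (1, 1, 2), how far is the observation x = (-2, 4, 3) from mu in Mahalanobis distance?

Step 1 — centre the observation: (x - mu) = (-3, 3, 1).

Step 2 — invert Sigma (cofactor / det for 3×3, or solve directly):
  Sigma^{-1} = [[0.5111, 0.2222, -0.1556],
 [0.2222, 0.4444, -0.1111],
 [-0.1556, -0.1111, 0.1778]].

Step 3 — form the quadratic (x - mu)^T · Sigma^{-1} · (x - mu):
  Sigma^{-1} · (x - mu) = (-1.0222, 0.5556, 0.3111).
  (x - mu)^T · [Sigma^{-1} · (x - mu)] = (-3)·(-1.0222) + (3)·(0.5556) + (1)·(0.3111) = 5.0444.

Step 4 — take square root: d = √(5.0444) ≈ 2.246.

d(x, mu) = √(5.0444) ≈ 2.246


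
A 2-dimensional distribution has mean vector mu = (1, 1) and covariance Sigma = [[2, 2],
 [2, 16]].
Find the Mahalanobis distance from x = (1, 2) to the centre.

Step 1 — centre the observation: (x - mu) = (0, 1).

Step 2 — invert Sigma. det(Sigma) = 2·16 - (2)² = 28.
  Sigma^{-1} = (1/det) · [[d, -b], [-b, a]] = [[0.5714, -0.0714],
 [-0.0714, 0.0714]].

Step 3 — form the quadratic (x - mu)^T · Sigma^{-1} · (x - mu):
  Sigma^{-1} · (x - mu) = (-0.0714, 0.0714).
  (x - mu)^T · [Sigma^{-1} · (x - mu)] = (0)·(-0.0714) + (1)·(0.0714) = 0.0714.

Step 4 — take square root: d = √(0.0714) ≈ 0.2673.

d(x, mu) = √(0.0714) ≈ 0.2673


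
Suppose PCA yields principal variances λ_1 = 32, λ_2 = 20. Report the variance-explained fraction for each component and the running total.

Step 1 — total variance = trace(Sigma) = Σ λ_i = 32 + 20 = 52.

Step 2 — fraction explained by component i = λ_i / Σ λ:
  PC1: 32/52 = 0.6154
  PC2: 20/52 = 0.3846

Step 3 — cumulative fraction after k components = (λ_1 + ... + λ_k) / Σ λ:
  k = 1: 32/52 = 0.6154
  k = 2: (32 + 20)/52 = 52/52 = 1

Summary (fraction, with percent):

explained: PC1 0.6154 (61.54%), PC2 0.3846 (38.46%);  cumulative: 0.6154, 1


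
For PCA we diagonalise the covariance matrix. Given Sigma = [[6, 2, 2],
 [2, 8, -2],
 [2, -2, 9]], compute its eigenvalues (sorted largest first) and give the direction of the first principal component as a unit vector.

Step 1 — characteristic polynomial p(λ) = det(λI - Sigma) = λ³ - tr·λ² + c_1·λ - det, where tr = trace, c_1 = sum of the principal 2×2 minors, det = det(Sigma):
  tr = 6 + 8 + 9 = 23,
  c_1 = (6·8 - (2)²) + (6·9 - (2)²) + (8·9 - (-2)²) = 44 + 50 + 68 = 162,
  det = 6·(8·9 - (-2)²) - (2)·((2)·9 - (-2)·(2)) + (2)·((2)·(-2) - 8·(2)) = 6·(68) - (2)·(22) + (2)·(-20) = 324.
  So p(λ) = λ³ - 23λ² + 162λ - 324.
Step 2 — look for an integer root (rational root theorem: any rational root is an integer divisor of 324). Testing λ = 9:
  p(9) = 729 - 1863 + 1458 - 324 = 0  ✓
  Dividing out (λ - 9): p(λ) = (λ - 9)(λ² - 14λ + 36).
Step 3 — remaining eigenvalues from the quadratic λ² - 14λ + 36 = 0:
  Δ = 14² - 4·36 = 196 - 144 = 52,  λ = (14 ± √52)/2 = (14 ± 7.2111)/2 ≈ 10.6056 or 3.3944.
  Sorted: λ_1 = 10.6056,  λ_2 = 9,  λ_3 = 3.3944  (check: sum = 23 = tr ✓).

Step 4 — unit eigenvector for λ_1 ≈ 10.6056: v spans the null space of (Sigma - λ_1 I), whose rows are
  r_1 = (-4.6056, 2, 2),  r_2 = (2, -2.6056, -2),  r_3 = (2, -2, -1.6056).
  v is orthogonal to every row, so take v ∝ r_1 × r_2 = ((2)·(-2) - (2)·(-2.6056), (2)·(2) - (-4.6056)·(-2), (-4.6056)·(-2.6056) - (2)·(2)) ≈ (1.2111, -5.2111, 8).
  Let u = (1.2111, -5.2111, 8).
  ||u|| = √((1.2111)² + (-5.2111)² + (8)²) = √(92.6224) ≈ 9.6241,  v_1 = u/||u|| ≈ (0.1258, -0.5415, 0.8313) (||v_1|| = 1).

λ_1 = 10.6056,  λ_2 = 9,  λ_3 = 3.3944;  v_1 ≈ (0.1258, -0.5415, 0.8313)


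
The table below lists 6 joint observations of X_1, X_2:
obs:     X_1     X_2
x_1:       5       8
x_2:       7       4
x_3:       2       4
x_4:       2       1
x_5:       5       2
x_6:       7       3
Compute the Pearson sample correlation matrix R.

Step 1 — column means:
  mean(X_1) = (5 + 7 + 2 + 2 + 5 + 7) / 6 = 28/6 = 4.6667
  mean(X_2) = (8 + 4 + 4 + 1 + 2 + 3) / 6 = 22/6 = 3.6667

Step 2 — sample variances and covariances s[i,j] = (1/(n-1)) · Σ_k (x_{k,i} - mean_i) · (x_{k,j} - mean_j), with n-1 = 5:
  s[X_1,X_1] = ((0.3333)·(0.3333) + (2.3333)·(2.3333) + (-2.6667)·(-2.6667) + (-2.6667)·(-2.6667) + (0.3333)·(0.3333) + (2.3333)·(2.3333)) / 5 = 25.3333/5 = 5.0667
  s[X_1,X_2] = ((0.3333)·(4.3333) + (2.3333)·(0.3333) + (-2.6667)·(0.3333) + (-2.6667)·(-2.6667) + (0.3333)·(-1.6667) + (2.3333)·(-0.6667)) / 5 = 6.3333/5 = 1.2667
  s[X_2,X_2] = ((4.3333)·(4.3333) + (0.3333)·(0.3333) + (0.3333)·(0.3333) + (-2.6667)·(-2.6667) + (-1.6667)·(-1.6667) + (-0.6667)·(-0.6667)) / 5 = 29.3333/5 = 5.8667
  Sample standard deviations s_i = √(s[i,i]):
  s(X_1) = √(5.0667) = 2.2509
  s(X_2) = √(5.8667) = 2.4221

Step 3 — r_{ij} = s_{ij} / (s_i · s_j):
  r[X_1,X_1] = 1 (diagonal).
  r[X_1,X_2] = 1.2667 / (2.2509 · 2.4221) = 1.2667 / 5.452 = 0.2323
  r[X_2,X_2] = 1 (diagonal).

R is symmetric with unit diagonal. Assembling:

R = [[1, 0.2323],
 [0.2323, 1]]


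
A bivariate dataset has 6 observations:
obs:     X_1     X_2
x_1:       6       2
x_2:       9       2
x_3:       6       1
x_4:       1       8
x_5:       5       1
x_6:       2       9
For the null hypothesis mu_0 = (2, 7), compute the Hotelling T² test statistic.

Step 1 — sample mean vector:
  mean(X_1) = (6 + 9 + 6 + 1 + 5 + 2) / 6 = 29/6 = 4.8333
  mean(X_2) = (2 + 2 + 1 + 8 + 1 + 9) / 6 = 23/6 = 3.8333
  x̄ = (4.8333, 3.8333),  deviation x̄ - mu_0 = (4.8333, 3.8333) - (2, 7) = (2.8333, -3.1667).

Step 2 — sample covariance matrix, S[i,j] = (1/(n-1)) · Σ_k (x_{k,i} - mean_i) · (x_{k,j} - mean_j), divisor n-1 = 5:
  S[X_1,X_1] = ((1.1667)·(1.1667) + (4.1667)·(4.1667) + (1.1667)·(1.1667) + (-3.8333)·(-3.8333) + (0.1667)·(0.1667) + (-2.8333)·(-2.8333)) / 5 = 42.8333/5 = 8.5667
  S[X_1,X_2] = ((1.1667)·(-1.8333) + (4.1667)·(-1.8333) + (1.1667)·(-2.8333) + (-3.8333)·(4.1667) + (0.1667)·(-2.8333) + (-2.8333)·(5.1667)) / 5 = -44.1667/5 = -8.8333
  S[X_2,X_2] = ((-1.8333)·(-1.8333) + (-1.8333)·(-1.8333) + (-2.8333)·(-2.8333) + (4.1667)·(4.1667) + (-2.8333)·(-2.8333) + (5.1667)·(5.1667)) / 5 = 66.8333/5 = 13.3667
  S = [[8.5667, -8.8333],
 [-8.8333, 13.3667]].

Step 3 — invert S. det(S) = 8.5667·13.3667 - (-8.8333)² = 36.48.
  S^{-1} = (1/det) · [[d, -b], [-b, a]] = [[0.3664, 0.2421],
 [0.2421, 0.2348]].

Step 4 — quadratic form (x̄ - mu_0)^T · S^{-1} · (x̄ - mu_0):
  S^{-1} · (x̄ - mu_0) = (0.2714, -0.0576),
  (x̄ - mu_0)^T · [...] = (2.8333)·(0.2714) + (-3.1667)·(-0.0576) = 0.9512.

Step 5 — scale by n: T² = 6 · 0.9512 = 5.7072.

T² ≈ 5.7072


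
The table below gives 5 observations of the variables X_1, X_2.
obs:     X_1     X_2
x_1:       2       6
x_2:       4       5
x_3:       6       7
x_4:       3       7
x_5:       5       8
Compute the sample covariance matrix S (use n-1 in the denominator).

Step 1 — column means:
  mean(X_1) = (2 + 4 + 6 + 3 + 5) / 5 = 20/5 = 4
  mean(X_2) = (6 + 5 + 7 + 7 + 8) / 5 = 33/5 = 6.6

Step 2 — sample covariance S[i,j] = (1/(n-1)) · Σ_k (x_{k,i} - mean_i) · (x_{k,j} - mean_j), with n-1 = 4.
  S[X_1,X_1] = ((-2)·(-2) + (0)·(0) + (2)·(2) + (-1)·(-1) + (1)·(1)) / 4 = 10/4 = 2.5
  S[X_1,X_2] = ((-2)·(-0.6) + (0)·(-1.6) + (2)·(0.4) + (-1)·(0.4) + (1)·(1.4)) / 4 = 3/4 = 0.75
  S[X_2,X_2] = ((-0.6)·(-0.6) + (-1.6)·(-1.6) + (0.4)·(0.4) + (0.4)·(0.4) + (1.4)·(1.4)) / 4 = 5.2/4 = 1.3

S is symmetric (S[j,i] = S[i,j]). Assembling:

S = [[2.5, 0.75],
 [0.75, 1.3]]


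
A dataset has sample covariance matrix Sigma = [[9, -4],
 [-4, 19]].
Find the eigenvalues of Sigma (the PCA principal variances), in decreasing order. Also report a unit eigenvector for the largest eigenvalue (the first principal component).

Step 1 — characteristic polynomial of 2×2 Sigma:
  det(Sigma - λI) = λ² - trace · λ + det = 0.
  trace = 9 + 19 = 28, det = 9·19 - (-4)² = 155.
Step 2 — discriminant:
  Δ = trace² - 4·det = 784 - 620 = 164.
Step 3 — eigenvalues:
  λ = (trace ± √Δ)/2 = (28 ± 12.8062)/2,
  λ_1 = 20.4031,  λ_2 = 7.5969.

Step 4 — unit eigenvector for λ_1: solve (Sigma - λ_1 I)v = 0. First row:
  (9 - 20.4031)·v_x + (-4)·v_y = 0, i.e. (-11.4031)·v_x + (-4)·v_y = 0,
  so v ∝ (b, λ_1 - a) = (-4, 11.4031); multiply by -1 so the first entry is positive: u = (4, -11.4031).
  ||u|| = √((4)² + (-11.4031)²) = √(146.0312) ≈ 12.0843,
  v_1 = u/||u|| ≈ (0.331, -0.9436) (||v_1|| = 1).

λ_1 = 20.4031,  λ_2 = 7.5969;  v_1 ≈ (0.331, -0.9436)


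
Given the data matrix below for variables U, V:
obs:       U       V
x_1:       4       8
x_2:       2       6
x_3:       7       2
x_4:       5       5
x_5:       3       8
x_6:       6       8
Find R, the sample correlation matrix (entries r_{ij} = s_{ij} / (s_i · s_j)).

Step 1 — column means:
  mean(U) = (4 + 2 + 7 + 5 + 3 + 6) / 6 = 27/6 = 4.5
  mean(V) = (8 + 6 + 2 + 5 + 8 + 8) / 6 = 37/6 = 6.1667

Step 2 — sample variances and covariances s[i,j] = (1/(n-1)) · Σ_k (x_{k,i} - mean_i) · (x_{k,j} - mean_j), with n-1 = 5:
  s[U,U] = ((-0.5)·(-0.5) + (-2.5)·(-2.5) + (2.5)·(2.5) + (0.5)·(0.5) + (-1.5)·(-1.5) + (1.5)·(1.5)) / 5 = 17.5/5 = 3.5
  s[U,V] = ((-0.5)·(1.8333) + (-2.5)·(-0.1667) + (2.5)·(-4.1667) + (0.5)·(-1.1667) + (-1.5)·(1.8333) + (1.5)·(1.8333)) / 5 = -11.5/5 = -2.3
  s[V,V] = ((1.8333)·(1.8333) + (-0.1667)·(-0.1667) + (-4.1667)·(-4.1667) + (-1.1667)·(-1.1667) + (1.8333)·(1.8333) + (1.8333)·(1.8333)) / 5 = 28.8333/5 = 5.7667
  Sample standard deviations s_i = √(s[i,i]):
  s(U) = √(3.5) = 1.8708
  s(V) = √(5.7667) = 2.4014

Step 3 — r_{ij} = s_{ij} / (s_i · s_j):
  r[U,U] = 1 (diagonal).
  r[U,V] = -2.3 / (1.8708 · 2.4014) = -2.3 / 4.4926 = -0.512
  r[V,V] = 1 (diagonal).

R is symmetric with unit diagonal. Assembling:

R = [[1, -0.512],
 [-0.512, 1]]


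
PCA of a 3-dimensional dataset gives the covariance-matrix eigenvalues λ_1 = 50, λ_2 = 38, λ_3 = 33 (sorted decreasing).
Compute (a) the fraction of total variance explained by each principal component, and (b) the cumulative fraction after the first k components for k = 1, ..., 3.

Step 1 — total variance = trace(Sigma) = Σ λ_i = 50 + 38 + 33 = 121.

Step 2 — fraction explained by component i = λ_i / Σ λ:
  PC1: 50/121 = 0.4132
  PC2: 38/121 = 0.314
  PC3: 33/121 = 0.2727

Step 3 — cumulative fraction after k components = (λ_1 + ... + λ_k) / Σ λ:
  k = 1: 50/121 = 0.4132
  k = 2: (50 + 38)/121 = 88/121 = 0.7273
  k = 3: (50 + 38 + 33)/121 = 121/121 = 1

Summary (fraction, with percent):

explained: PC1 0.4132 (41.32%), PC2 0.314 (31.4%), PC3 0.2727 (27.27%);  cumulative: 0.4132, 0.7273, 1


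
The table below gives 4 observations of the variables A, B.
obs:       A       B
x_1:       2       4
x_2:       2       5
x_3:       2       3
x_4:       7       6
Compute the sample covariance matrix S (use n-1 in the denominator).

Step 1 — column means:
  mean(A) = (2 + 2 + 2 + 7) / 4 = 13/4 = 3.25
  mean(B) = (4 + 5 + 3 + 6) / 4 = 18/4 = 4.5

Step 2 — sample covariance S[i,j] = (1/(n-1)) · Σ_k (x_{k,i} - mean_i) · (x_{k,j} - mean_j), with n-1 = 3.
  S[A,A] = ((-1.25)·(-1.25) + (-1.25)·(-1.25) + (-1.25)·(-1.25) + (3.75)·(3.75)) / 3 = 18.75/3 = 6.25
  S[A,B] = ((-1.25)·(-0.5) + (-1.25)·(0.5) + (-1.25)·(-1.5) + (3.75)·(1.5)) / 3 = 7.5/3 = 2.5
  S[B,B] = ((-0.5)·(-0.5) + (0.5)·(0.5) + (-1.5)·(-1.5) + (1.5)·(1.5)) / 3 = 5/3 = 1.6667

S is symmetric (S[j,i] = S[i,j]). Assembling:

S = [[6.25, 2.5],
 [2.5, 1.6667]]


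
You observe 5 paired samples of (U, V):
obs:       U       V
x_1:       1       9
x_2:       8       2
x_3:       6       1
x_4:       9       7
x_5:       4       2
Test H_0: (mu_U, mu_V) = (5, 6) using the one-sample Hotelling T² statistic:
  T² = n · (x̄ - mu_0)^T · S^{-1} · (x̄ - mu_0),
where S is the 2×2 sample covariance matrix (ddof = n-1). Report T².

Step 1 — sample mean vector:
  mean(U) = (1 + 8 + 6 + 9 + 4) / 5 = 28/5 = 5.6
  mean(V) = (9 + 2 + 1 + 7 + 2) / 5 = 21/5 = 4.2
  x̄ = (5.6, 4.2),  deviation x̄ - mu_0 = (5.6, 4.2) - (5, 6) = (0.6, -1.8).

Step 2 — sample covariance matrix, S[i,j] = (1/(n-1)) · Σ_k (x_{k,i} - mean_i) · (x_{k,j} - mean_j), divisor n-1 = 4:
  S[U,U] = ((-4.6)·(-4.6) + (2.4)·(2.4) + (0.4)·(0.4) + (3.4)·(3.4) + (-1.6)·(-1.6)) / 4 = 41.2/4 = 10.3
  S[U,V] = ((-4.6)·(4.8) + (2.4)·(-2.2) + (0.4)·(-3.2) + (3.4)·(2.8) + (-1.6)·(-2.2)) / 4 = -15.6/4 = -3.9
  S[V,V] = ((4.8)·(4.8) + (-2.2)·(-2.2) + (-3.2)·(-3.2) + (2.8)·(2.8) + (-2.2)·(-2.2)) / 4 = 50.8/4 = 12.7
  S = [[10.3, -3.9],
 [-3.9, 12.7]].

Step 3 — invert S. det(S) = 10.3·12.7 - (-3.9)² = 115.6.
  S^{-1} = (1/det) · [[d, -b], [-b, a]] = [[0.1099, 0.0337],
 [0.0337, 0.0891]].

Step 4 — quadratic form (x̄ - mu_0)^T · S^{-1} · (x̄ - mu_0):
  S^{-1} · (x̄ - mu_0) = (0.0052, -0.1401),
  (x̄ - mu_0)^T · [...] = (0.6)·(0.0052) + (-1.8)·(-0.1401) = 0.2554.

Step 5 — scale by n: T² = 5 · 0.2554 = 1.2768.

T² ≈ 1.2768


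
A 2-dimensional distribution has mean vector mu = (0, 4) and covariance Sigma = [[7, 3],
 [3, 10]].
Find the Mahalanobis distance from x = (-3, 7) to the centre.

Step 1 — centre the observation: (x - mu) = (-3, 3).

Step 2 — invert Sigma. det(Sigma) = 7·10 - (3)² = 61.
  Sigma^{-1} = (1/det) · [[d, -b], [-b, a]] = [[0.1639, -0.0492],
 [-0.0492, 0.1148]].

Step 3 — form the quadratic (x - mu)^T · Sigma^{-1} · (x - mu):
  Sigma^{-1} · (x - mu) = (-0.6393, 0.4918).
  (x - mu)^T · [Sigma^{-1} · (x - mu)] = (-3)·(-0.6393) + (3)·(0.4918) = 3.3934.

Step 4 — take square root: d = √(3.3934) ≈ 1.8421.

d(x, mu) = √(3.3934) ≈ 1.8421
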